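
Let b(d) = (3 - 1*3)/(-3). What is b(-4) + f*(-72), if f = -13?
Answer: 936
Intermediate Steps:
b(d) = 0 (b(d) = (3 - 3)*(-⅓) = 0*(-⅓) = 0)
b(-4) + f*(-72) = 0 - 13*(-72) = 0 + 936 = 936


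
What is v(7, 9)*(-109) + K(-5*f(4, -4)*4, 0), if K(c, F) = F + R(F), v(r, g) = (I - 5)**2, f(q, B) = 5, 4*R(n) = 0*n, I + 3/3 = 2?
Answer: -1744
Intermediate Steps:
I = 1 (I = -1 + 2 = 1)
R(n) = 0 (R(n) = (0*n)/4 = (1/4)*0 = 0)
v(r, g) = 16 (v(r, g) = (1 - 5)**2 = (-4)**2 = 16)
K(c, F) = F (K(c, F) = F + 0 = F)
v(7, 9)*(-109) + K(-5*f(4, -4)*4, 0) = 16*(-109) + 0 = -1744 + 0 = -1744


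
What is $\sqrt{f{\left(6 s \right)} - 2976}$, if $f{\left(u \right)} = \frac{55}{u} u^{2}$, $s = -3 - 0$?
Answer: $i \sqrt{3966} \approx 62.976 i$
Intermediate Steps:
$s = -3$ ($s = -3 + 0 = -3$)
$f{\left(u \right)} = 55 u$
$\sqrt{f{\left(6 s \right)} - 2976} = \sqrt{55 \cdot 6 \left(-3\right) - 2976} = \sqrt{55 \left(-18\right) - 2976} = \sqrt{-990 - 2976} = \sqrt{-3966} = i \sqrt{3966}$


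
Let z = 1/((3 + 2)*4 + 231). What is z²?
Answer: 1/63001 ≈ 1.5873e-5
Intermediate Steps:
z = 1/251 (z = 1/(5*4 + 231) = 1/(20 + 231) = 1/251 ≈ 0.0039841)
z² = (1/251)² = 1/63001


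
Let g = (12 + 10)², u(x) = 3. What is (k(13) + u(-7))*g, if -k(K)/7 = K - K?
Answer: 1452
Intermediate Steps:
k(K) = 0 (k(K) = -7*(K - K) = -7*0 = 0)
g = 484 (g = 22² = 484)
(k(13) + u(-7))*g = (0 + 3)*484 = 3*484 = 1452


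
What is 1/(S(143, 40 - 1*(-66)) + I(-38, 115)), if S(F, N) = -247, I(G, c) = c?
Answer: -1/132 ≈ -0.0075758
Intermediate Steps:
1/(S(143, 40 - 1*(-66)) + I(-38, 115)) = 1/(-247 + 115) = 1/(-132) = -1/132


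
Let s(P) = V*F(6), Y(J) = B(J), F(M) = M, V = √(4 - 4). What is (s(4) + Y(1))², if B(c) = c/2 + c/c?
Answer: 9/4 ≈ 2.2500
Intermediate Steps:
V = 0 (V = √0 = 0)
B(c) = 1 + c/2 (B(c) = c*(½) + 1 = c/2 + 1 = 1 + c/2)
Y(J) = 1 + J/2
s(P) = 0 (s(P) = 0*6 = 0)
(s(4) + Y(1))² = (0 + (1 + (½)*1))² = (0 + (1 + ½))² = (0 + 3/2)² = (3/2)² = 9/4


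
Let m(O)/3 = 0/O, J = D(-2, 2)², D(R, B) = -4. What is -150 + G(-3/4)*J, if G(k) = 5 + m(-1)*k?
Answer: -70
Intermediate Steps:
J = 16 (J = (-4)² = 16)
m(O) = 0 (m(O) = 3*(0/O) = 3*0 = 0)
G(k) = 5 (G(k) = 5 + 0*k = 5 + 0 = 5)
-150 + G(-3/4)*J = -150 + 5*16 = -150 + 80 = -70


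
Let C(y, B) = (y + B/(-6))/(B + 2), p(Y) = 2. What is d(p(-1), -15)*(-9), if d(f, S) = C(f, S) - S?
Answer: -3429/26 ≈ -131.88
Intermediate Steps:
C(y, B) = (y - B/6)/(2 + B) (C(y, B) = (y + B*(-1/6))/(2 + B) = (y - B/6)/(2 + B))
d(f, S) = -S + (f - S/6)/(2 + S) (d(f, S) = (f - S/6)/(2 + S) - S = -S + (f - S/6)/(2 + S))
d(p(-1), -15)*(-9) = ((2 - 1/6*(-15) - 1*(-15)*(2 - 15))/(2 - 15))*(-9) = ((2 + 5/2 - 1*(-15)*(-13))/(-13))*(-9) = -(2 + 5/2 - 195)/13*(-9) = -1/13*(-381/2)*(-9) = (381/26)*(-9) = -3429/26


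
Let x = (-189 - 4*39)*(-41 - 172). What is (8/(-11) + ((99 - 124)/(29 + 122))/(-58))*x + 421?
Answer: -5087886367/96338 ≈ -52813.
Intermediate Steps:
x = 73485 (x = (-189 - 156)*(-213) = -345*(-213) = 73485)
(8/(-11) + ((99 - 124)/(29 + 122))/(-58))*x + 421 = (8/(-11) + ((99 - 124)/(29 + 122))/(-58))*73485 + 421 = (8*(-1/11) - 25/151*(-1/58))*73485 + 421 = (-8/11 - 25*1/151*(-1/58))*73485 + 421 = (-8/11 - 25/151*(-1/58))*73485 + 421 = (-8/11 + 25/8758)*73485 + 421 = -69789/96338*73485 + 421 = -5128444665/96338 + 421 = -5087886367/96338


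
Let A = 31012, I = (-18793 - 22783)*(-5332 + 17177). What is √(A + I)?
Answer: 2*I*√123109177 ≈ 22191.0*I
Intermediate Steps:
I = -492467720 (I = -41576*11845 = -492467720)
√(A + I) = √(31012 - 492467720) = √(-492436708) = 2*I*√123109177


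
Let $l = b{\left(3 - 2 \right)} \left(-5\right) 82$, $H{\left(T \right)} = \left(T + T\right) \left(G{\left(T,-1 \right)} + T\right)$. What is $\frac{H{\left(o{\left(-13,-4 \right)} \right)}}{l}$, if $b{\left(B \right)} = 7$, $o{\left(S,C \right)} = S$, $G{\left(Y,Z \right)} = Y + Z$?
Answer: $- \frac{351}{1435} \approx -0.2446$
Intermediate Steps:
$H{\left(T \right)} = 2 T \left(-1 + 2 T\right)$ ($H{\left(T \right)} = \left(T + T\right) \left(\left(T - 1\right) + T\right) = 2 T \left(\left(-1 + T\right) + T\right) = 2 T \left(-1 + 2 T\right)$)
$l = -2870$ ($l = 7 \left(-5\right) 82 = \left(-35\right) 82 = -2870$)
$\frac{H{\left(o{\left(-13,-4 \right)} \right)}}{l} = \frac{2 \left(-13\right) \left(-1 + 2 \left(-13\right)\right)}{-2870} = 2 \left(-13\right) \left(-1 - 26\right) \left(- \frac{1}{2870}\right) = 2 \left(-13\right) \left(-27\right) \left(- \frac{1}{2870}\right) = 702 \left(- \frac{1}{2870}\right) = - \frac{351}{1435}$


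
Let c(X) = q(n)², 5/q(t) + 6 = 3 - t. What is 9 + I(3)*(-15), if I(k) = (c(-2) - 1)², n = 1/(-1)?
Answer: -6471/16 ≈ -404.44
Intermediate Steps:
n = -1
q(t) = 5/(-3 - t) (q(t) = 5/(-6 + (3 - t)) = 5/(-3 - t))
c(X) = 25/4 (c(X) = (-5/(3 - 1))² = (-5/2)² = 25/4)
I(k) = 441/16 (I(k) = (25/4 - 1)² = (21/4)² = 441/16)
9 + I(3)*(-15) = 9 + (441/16)*(-15) = 9 - 6615/16 = -6471/16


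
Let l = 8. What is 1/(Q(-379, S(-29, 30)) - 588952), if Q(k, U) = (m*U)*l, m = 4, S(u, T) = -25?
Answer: -1/589752 ≈ -1.6956e-6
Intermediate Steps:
Q(k, U) = 32*U (Q(k, U) = (4*U)*8 = 32*U)
1/(Q(-379, S(-29, 30)) - 588952) = 1/(32*(-25) - 588952) = 1/(-800 - 588952) = 1/(-589752) = -1/589752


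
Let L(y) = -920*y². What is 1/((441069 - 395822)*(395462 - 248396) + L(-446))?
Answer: 1/6471292582 ≈ 1.5453e-10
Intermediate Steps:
1/((441069 - 395822)*(395462 - 248396) + L(-446)) = 1/((441069 - 395822)*(395462 - 248396) - 920*(-446)²) = 1/(45247*147066 - 920*198916) = 1/(6654295302 - 183002720) = 1/6471292582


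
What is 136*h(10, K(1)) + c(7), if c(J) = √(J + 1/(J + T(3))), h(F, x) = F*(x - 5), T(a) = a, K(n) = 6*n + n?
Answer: 2720 + √710/10 ≈ 2722.7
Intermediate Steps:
K(n) = 7*n
h(F, x) = F*(-5 + x)
c(J) = √(J + 1/(3 + J)) (c(J) = √(J + 1/(J + 3)) = √(J + 1/(3 + J)))
136*h(10, K(1)) + c(7) = 136*(10*(-5 + 7*1)) + √((1 + 7*(3 + 7))/(3 + 7)) = 136*(10*(-5 + 7)) + √((1 + 7*10)/10) = 136*(10*2) + √((1 + 70)/10) = 136*20 + √((⅒)*71) = 2720 + √(71/10) = 2720 + √710/10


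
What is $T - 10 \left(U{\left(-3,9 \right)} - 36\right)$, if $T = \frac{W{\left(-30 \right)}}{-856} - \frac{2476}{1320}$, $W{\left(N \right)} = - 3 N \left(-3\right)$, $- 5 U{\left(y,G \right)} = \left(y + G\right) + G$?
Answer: $\frac{27431609}{70620} \approx 388.44$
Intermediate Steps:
$U{\left(y,G \right)} = - \frac{2 G}{5} - \frac{y}{5}$ ($U{\left(y,G \right)} = - \frac{\left(y + G\right) + G}{5} = - \frac{\left(G + y\right) + G}{5} = - \frac{y + 2 G}{5} = - \frac{2 G}{5} - \frac{y}{5}$)
$W{\left(N \right)} = 9 N$
$T = - \frac{110191}{70620}$ ($T = \frac{9 \left(-30\right)}{-856} - \frac{2476}{1320} = \left(-270\right) \left(- \frac{1}{856}\right) - \frac{619}{330} = \frac{135}{428} - \frac{619}{330} = - \frac{110191}{70620} \approx -1.5603$)
$T - 10 \left(U{\left(-3,9 \right)} - 36\right) = - \frac{110191}{70620} - 10 \left(\left(\left(- \frac{2}{5}\right) 9 - - \frac{3}{5}\right) - 36\right) = - \frac{110191}{70620} - 10 \left(\left(- \frac{18}{5} + \frac{3}{5}\right) - 36\right) = - \frac{110191}{70620} - 10 \left(-3 - 36\right) = - \frac{110191}{70620} - 10 \left(-39\right) = - \frac{110191}{70620} - -390 = - \frac{110191}{70620} + 390 = \frac{27431609}{70620}$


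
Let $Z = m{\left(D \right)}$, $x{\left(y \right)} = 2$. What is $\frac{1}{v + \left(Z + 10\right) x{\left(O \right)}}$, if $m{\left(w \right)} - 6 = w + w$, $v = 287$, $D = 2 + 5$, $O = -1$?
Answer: $\frac{1}{347} \approx 0.0028818$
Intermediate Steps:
$D = 7$
$m{\left(w \right)} = 6 + 2 w$ ($m{\left(w \right)} = 6 + \left(w + w\right) = 6 + 2 w$)
$Z = 20$ ($Z = 6 + 2 \cdot 7 = 6 + 14 = 20$)
$\frac{1}{v + \left(Z + 10\right) x{\left(O \right)}} = \frac{1}{287 + \left(20 + 10\right) 2} = \frac{1}{287 + 30 \cdot 2} = \frac{1}{287 + 60} = \frac{1}{347}$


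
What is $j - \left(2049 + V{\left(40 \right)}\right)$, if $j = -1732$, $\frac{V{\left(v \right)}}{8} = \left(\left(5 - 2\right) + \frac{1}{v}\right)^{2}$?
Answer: $- \frac{770841}{200} \approx -3854.2$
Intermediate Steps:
$V{\left(v \right)} = 8 \left(3 + \frac{1}{v}\right)^{2}$ ($V{\left(v \right)} = 8 \left(\left(5 - 2\right) + \frac{1}{v}\right)^{2} = 8 \left(3 + \frac{1}{v}\right)^{2}$)
$j - \left(2049 + V{\left(40 \right)}\right) = -1732 - \left(2049 + \frac{8 \left(1 + 3 \cdot 40\right)^{2}}{1600}\right) = -1732 - \left(2049 + 8 \cdot \frac{1}{1600} \left(1 + 120\right)^{2}\right) = -1732 - \left(2049 + 8 \cdot \frac{1}{1600} \cdot 121^{2}\right) = -1732 - \left(2049 + 8 \cdot \frac{1}{1600} \cdot 14641\right) = -1732 - \left(2049 + \frac{14641}{200}\right) = -1732 - \frac{424441}{200} = - \frac{770841}{200}$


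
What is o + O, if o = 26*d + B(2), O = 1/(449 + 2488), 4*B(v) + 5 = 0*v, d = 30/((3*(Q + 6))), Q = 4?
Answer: 290767/11748 ≈ 24.750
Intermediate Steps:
d = 1 (d = 30/((3*(4 + 6))) = 30/((3*10)) = 30/30 = 30*(1/30) = 1)
B(v) = -5/4 (B(v) = -5/4 + (0*v)/4 = -5/4 + (1/4)*0 = -5/4 + 0 = -5/4)
O = 1/2937 ≈ 0.00034048
o = 99/4 (o = 26*1 - 5/4 = 26 - 5/4 = 99/4 ≈ 24.750)
o + O = 99/4 + 1/2937 = 290767/11748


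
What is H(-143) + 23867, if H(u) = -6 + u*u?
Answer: 44310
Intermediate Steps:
H(u) = -6 + u**2
H(-143) + 23867 = (-6 + (-143)**2) + 23867 = (-6 + 20449) + 23867 = 20443 + 23867 = 44310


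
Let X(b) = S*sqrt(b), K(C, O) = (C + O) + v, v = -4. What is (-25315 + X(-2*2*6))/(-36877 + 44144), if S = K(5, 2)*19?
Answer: -25315/7267 + 114*I*sqrt(6)/7267 ≈ -3.4836 + 0.038426*I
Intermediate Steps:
K(C, O) = -4 + C + O (K(C, O) = (C + O) - 4 = -4 + C + O)
S = 57 (S = (-4 + 5 + 2)*19 = 3*19 = 57)
X(b) = 57*sqrt(b)
(-25315 + X(-2*2*6))/(-36877 + 44144) = (-25315 + 57*sqrt(-2*2*6))/(-36877 + 44144) = (-25315 + 57*sqrt(-4*6))/7267 = (-25315 + 57*sqrt(-24))*(1/7267) = (-25315 + 57*(2*I*sqrt(6)))*(1/7267) = (-25315 + 114*I*sqrt(6))*(1/7267) = -25315/7267 + 114*I*sqrt(6)/7267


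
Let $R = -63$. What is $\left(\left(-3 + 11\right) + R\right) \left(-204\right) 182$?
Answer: $2042040$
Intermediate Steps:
$\left(\left(-3 + 11\right) + R\right) \left(-204\right) 182 = \left(\left(-3 + 11\right) - 63\right) \left(-204\right) 182 = \left(8 - 63\right) \left(-204\right) 182 = \left(-55\right) \left(-204\right) 182 = 11220 \cdot 182 = 2042040$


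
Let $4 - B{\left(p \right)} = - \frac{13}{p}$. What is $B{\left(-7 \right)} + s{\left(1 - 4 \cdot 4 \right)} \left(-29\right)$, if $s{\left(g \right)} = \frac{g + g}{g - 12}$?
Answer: $- \frac{1895}{63} \approx -30.079$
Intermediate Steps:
$B{\left(p \right)} = 4 + \frac{13}{p}$ ($B{\left(p \right)} = 4 - - \frac{13}{p} = 4 + \frac{13}{p}$)
$s{\left(g \right)} = \frac{2 g}{-12 + g}$
$B{\left(-7 \right)} + s{\left(1 - 4 \cdot 4 \right)} \left(-29\right) = \left(4 + \frac{13}{-7}\right) + \frac{2 \left(1 - 4 \cdot 4\right)}{-12 + \left(1 - 4 \cdot 4\right)} \left(-29\right) = \left(4 + 13 \left(- \frac{1}{7}\right)\right) + \frac{2 \left(1 - 16\right)}{-12 + \left(1 - 16\right)} \left(-29\right) = \left(4 - \frac{13}{7}\right) + \frac{2 \left(1 - 16\right)}{-12 + \left(1 - 16\right)} \left(-29\right) = \frac{15}{7} + 2 \left(-15\right) \frac{1}{-12 - 15} \left(-29\right) = \frac{15}{7} + 2 \left(-15\right) \frac{1}{-27} \left(-29\right) = \frac{15}{7} + 2 \left(-15\right) \left(- \frac{1}{27}\right) \left(-29\right) = \frac{15}{7} + \frac{10}{9} \left(-29\right) = \frac{15}{7} - \frac{290}{9} = - \frac{1895}{63}$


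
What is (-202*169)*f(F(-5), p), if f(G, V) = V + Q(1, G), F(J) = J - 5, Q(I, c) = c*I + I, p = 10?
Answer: -34138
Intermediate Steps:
Q(I, c) = I + I*c (Q(I, c) = I*c + I = I + I*c)
F(J) = -5 + J
f(G, V) = 1 + G + V (f(G, V) = V + 1*(1 + G) = V + (1 + G) = 1 + G + V)
(-202*169)*f(F(-5), p) = (-202*169)*(1 + (-5 - 5) + 10) = -34138*(1 - 10 + 10) = -34138*1 = -34138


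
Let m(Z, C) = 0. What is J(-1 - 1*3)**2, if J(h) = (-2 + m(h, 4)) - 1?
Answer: 9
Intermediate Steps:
J(h) = -3 (J(h) = (-2 + 0) - 1 = -2 - 1 = -3)
J(-1 - 1*3)**2 = (-3)**2 = 9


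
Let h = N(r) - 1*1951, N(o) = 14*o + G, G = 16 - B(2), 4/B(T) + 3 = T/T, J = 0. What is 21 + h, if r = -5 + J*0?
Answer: -1982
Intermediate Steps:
B(T) = -2 (B(T) = 4/(-3 + T/T) = 4/(-3 + 1) = 4/(-2) = 4*(-½) = -2)
G = 18 (G = 16 - 1*(-2) = 16 + 2 = 18)
r = -5 (r = -5 + 0*0 = -5 + 0 = -5)
N(o) = 18 + 14*o (N(o) = 14*o + 18 = 18 + 14*o)
h = -2003 (h = (18 + 14*(-5)) - 1*1951 = (18 - 70) - 1951 = -52 - 1951 = -2003)
21 + h = 21 - 2003 = -1982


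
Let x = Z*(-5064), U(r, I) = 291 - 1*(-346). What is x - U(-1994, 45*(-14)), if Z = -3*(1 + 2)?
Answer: 44939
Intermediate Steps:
Z = -9 (Z = -3*3 = -9)
U(r, I) = 637 (U(r, I) = 291 + 346 = 637)
x = 45576 (x = -9*(-5064) = 45576)
x - U(-1994, 45*(-14)) = 45576 - 1*637 = 45576 - 637 = 44939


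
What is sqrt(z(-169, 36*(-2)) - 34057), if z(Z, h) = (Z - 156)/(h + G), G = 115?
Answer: 2*I*sqrt(15746342)/43 ≈ 184.57*I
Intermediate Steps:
z(Z, h) = (-156 + Z)/(115 + h) (z(Z, h) = (Z - 156)/(h + 115) = (-156 + Z)/(115 + h))
sqrt(z(-169, 36*(-2)) - 34057) = sqrt((-156 - 169)/(115 + 36*(-2)) - 34057) = sqrt(-325/(115 - 72) - 34057) = sqrt(-325/43 - 34057) = sqrt(-1464776/43) = 2*I*sqrt(15746342)/43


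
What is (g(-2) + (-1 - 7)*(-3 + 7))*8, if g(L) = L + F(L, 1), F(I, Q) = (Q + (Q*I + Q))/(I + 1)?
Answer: -272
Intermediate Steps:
F(I, Q) = (2*Q + I*Q)/(1 + I) (F(I, Q) = (Q + (I*Q + Q))/(1 + I) = (Q + (Q + I*Q))/(1 + I) = (2*Q + I*Q)/(1 + I))
g(L) = L + (2 + L)/(1 + L) (g(L) = L + 1*(2 + L)/(1 + L) = L + (2 + L)/(1 + L))
(g(-2) + (-1 - 7)*(-3 + 7))*8 = ((2 - 2 - 2*(1 - 2))/(1 - 2) + (-1 - 7)*(-3 + 7))*8 = ((2 - 2 - 2*(-1))/(-1) - 8*4)*8 = (-(2 - 2 + 2) - 32)*8 = (-1*2 - 32)*8 = (-2 - 32)*8 = -34*8 = -272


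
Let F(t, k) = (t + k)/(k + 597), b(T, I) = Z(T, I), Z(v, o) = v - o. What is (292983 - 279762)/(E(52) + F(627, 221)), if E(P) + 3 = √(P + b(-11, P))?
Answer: -43859933/25100 - 245735789*I*√11/276100 ≈ -1747.4 - 2951.9*I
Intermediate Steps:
b(T, I) = T - I
E(P) = -3 + I*√11 (E(P) = -3 + √(P + (-11 - P)) = -3 + √(-11) = -3 + I*√11)
F(t, k) = (k + t)/(597 + k)
(292983 - 279762)/(E(52) + F(627, 221)) = (292983 - 279762)/((-3 + I*√11) + (221 + 627)/(597 + 221)) = 13221/((-3 + I*√11) + 848/818) = 13221/((-3 + I*√11) + (1/818)*848) = 13221/((-3 + I*√11) + 424/409) = 13221/(-803/409 + I*√11)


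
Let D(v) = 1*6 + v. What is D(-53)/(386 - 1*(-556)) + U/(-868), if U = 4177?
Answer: -1987765/408828 ≈ -4.8621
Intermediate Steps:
D(v) = 6 + v
D(-53)/(386 - 1*(-556)) + U/(-868) = (6 - 53)/(386 - 1*(-556)) + 4177/(-868) = -47/(386 + 556) + 4177*(-1/868) = -47/942 - 4177/868 = -1987765/408828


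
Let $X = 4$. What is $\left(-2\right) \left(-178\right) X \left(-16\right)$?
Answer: $-22784$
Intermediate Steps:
$\left(-2\right) \left(-178\right) X \left(-16\right) = \left(-2\right) \left(-178\right) 4 \left(-16\right) = 356 \left(-64\right) = -22784$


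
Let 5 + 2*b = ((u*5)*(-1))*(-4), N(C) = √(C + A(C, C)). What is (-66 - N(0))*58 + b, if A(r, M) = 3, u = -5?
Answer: -7761/2 - 58*√3 ≈ -3981.0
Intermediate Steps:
N(C) = √(3 + C) (N(C) = √(C + 3) = √(3 + C))
b = -105/2 (b = -5/2 + ((-5*5*(-1))*(-4))/2 = -5/2 + (-25*(-1)*(-4))/2 = -5/2 + (25*(-4))/2 = -5/2 + (½)*(-100) = -5/2 - 50 = -105/2 ≈ -52.500)
(-66 - N(0))*58 + b = (-66 - √(3 + 0))*58 - 105/2 = (-66 - √3)*58 - 105/2 = (-3828 - 58*√3) - 105/2 = -7761/2 - 58*√3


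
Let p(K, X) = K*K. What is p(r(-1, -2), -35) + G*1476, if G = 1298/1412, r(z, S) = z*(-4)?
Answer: 484610/353 ≈ 1372.8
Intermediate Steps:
r(z, S) = -4*z
G = 649/706 (G = 1298*(1/1412) = 649/706 ≈ 0.91926)
p(K, X) = K²
p(r(-1, -2), -35) + G*1476 = (-4*(-1))² + (649/706)*1476 = 4² + 478962/353 = 16 + 478962/353 = 484610/353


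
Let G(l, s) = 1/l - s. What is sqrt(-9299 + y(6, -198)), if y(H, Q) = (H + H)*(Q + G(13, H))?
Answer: I*sqrt(1985087)/13 ≈ 108.38*I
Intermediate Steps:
y(H, Q) = 2*H*(1/13 + Q - H) (y(H, Q) = (H + H)*(Q + (1/13 - H)) = (2*H)*(Q + (1/13 - H)) = (2*H)*(1/13 + Q - H) = 2*H*(1/13 + Q - H))
sqrt(-9299 + y(6, -198)) = sqrt(-9299 + (2/13)*6*(1 - 13*6 + 13*(-198))) = sqrt(-9299 + (2/13)*6*(1 - 78 - 2574)) = sqrt(-9299 + (2/13)*6*(-2651)) = sqrt(-9299 - 31812/13) = sqrt(-152699/13) = I*sqrt(1985087)/13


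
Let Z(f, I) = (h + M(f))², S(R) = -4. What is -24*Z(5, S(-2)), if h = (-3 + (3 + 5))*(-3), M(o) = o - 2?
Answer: -3456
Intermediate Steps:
M(o) = -2 + o
h = -15 (h = (-3 + 8)*(-3) = 5*(-3) = -15)
Z(f, I) = (-17 + f)² (Z(f, I) = (-15 + (-2 + f))² = (-17 + f)²)
-24*Z(5, S(-2)) = -24*(-17 + 5)² = -24*(-12)² = -24*144 = -3456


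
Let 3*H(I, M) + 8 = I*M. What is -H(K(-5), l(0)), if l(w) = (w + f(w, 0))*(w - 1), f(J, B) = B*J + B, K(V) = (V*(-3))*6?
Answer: 8/3 ≈ 2.6667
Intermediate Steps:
K(V) = -18*V (K(V) = -3*V*6 = -18*V)
f(J, B) = B + B*J
l(w) = w*(-1 + w) (l(w) = (w + 0*(1 + w))*(w - 1) = (w + 0)*(-1 + w) = w*(-1 + w))
H(I, M) = -8/3 + I*M/3 (H(I, M) = -8/3 + (I*M)/3 = -8/3 + I*M/3)
-H(K(-5), l(0)) = -(-8/3 + (-18*(-5))*(0*(-1 + 0))/3) = -(-8/3 + (1/3)*90*(0*(-1))) = -(-8/3 + (1/3)*90*0) = -(-8/3 + 0) = -1*(-8/3) = 8/3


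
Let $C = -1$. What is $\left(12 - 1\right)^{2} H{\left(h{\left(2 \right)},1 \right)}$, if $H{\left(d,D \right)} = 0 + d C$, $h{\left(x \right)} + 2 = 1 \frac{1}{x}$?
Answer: $\frac{363}{2} \approx 181.5$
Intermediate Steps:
$h{\left(x \right)} = -2 + \frac{1}{x}$ ($h{\left(x \right)} = -2 + 1 \frac{1}{x} = -2 + \frac{1}{x}$)
$H{\left(d,D \right)} = - d$ ($H{\left(d,D \right)} = 0 + d \left(-1\right) = 0 - d = - d$)
$\left(12 - 1\right)^{2} H{\left(h{\left(2 \right)},1 \right)} = \left(12 - 1\right)^{2} \left(- (-2 + \frac{1}{2})\right) = 11^{2} \left(- (-2 + \frac{1}{2})\right) = 121 \left(\left(-1\right) \left(- \frac{3}{2}\right)\right) = 121 \cdot \frac{3}{2} = \frac{363}{2}$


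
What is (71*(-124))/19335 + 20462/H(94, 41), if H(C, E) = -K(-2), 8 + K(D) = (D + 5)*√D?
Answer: 1582170116/792735 + 30693*I*√2/41 ≈ 1995.8 + 1058.7*I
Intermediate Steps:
K(D) = -8 + √D*(5 + D) (K(D) = -8 + (D + 5)*√D = -8 + (5 + D)*√D = -8 + √D*(5 + D))
H(C, E) = 8 - 3*I*√2 (H(C, E) = -(-8 + (-2)^(3/2) + 5*√(-2)) = -(-8 - 2*I*√2 + 5*(I*√2)) = -(-8 - 2*I*√2 + 5*I*√2) = -(-8 + 3*I*√2) = 8 - 3*I*√2)
(71*(-124))/19335 + 20462/H(94, 41) = (71*(-124))/19335 + 20462/(8 - 3*I*√2) = -8804*1/19335 + 20462/(8 - 3*I*√2) = -8804/19335 + 20462/(8 - 3*I*√2)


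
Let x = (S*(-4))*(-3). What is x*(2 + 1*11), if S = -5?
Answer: -780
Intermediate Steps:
x = -60 (x = -5*(-4)*(-3) = 20*(-3) = -60)
x*(2 + 1*11) = -60*(2 + 1*11) = -60*(2 + 11) = -60*13 = -780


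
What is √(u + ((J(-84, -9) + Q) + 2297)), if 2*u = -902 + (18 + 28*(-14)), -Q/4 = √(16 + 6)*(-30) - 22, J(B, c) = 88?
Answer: √(1835 + 120*√22) ≈ 48.968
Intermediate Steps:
Q = 88 + 120*√22 (Q = -4*(√(16 + 6)*(-30) - 22) = -4*(√22*(-30) - 22) = -4*(-30*√22 - 22) = -4*(-22 - 30*√22) = 88 + 120*√22 ≈ 650.85)
u = -638 (u = (-902 + (18 + 28*(-14)))/2 = (-902 + (18 - 392))/2 = (-902 - 374)/2 = (½)*(-1276) = -638)
√(u + ((J(-84, -9) + Q) + 2297)) = √(-638 + ((88 + (88 + 120*√22)) + 2297)) = √(-638 + ((176 + 120*√22) + 2297)) = √(-638 + (2473 + 120*√22)) = √(1835 + 120*√22)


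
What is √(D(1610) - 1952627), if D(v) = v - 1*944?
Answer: 29*I*√2321 ≈ 1397.1*I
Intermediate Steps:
D(v) = -944 + v (D(v) = v - 944 = -944 + v)
√(D(1610) - 1952627) = √((-944 + 1610) - 1952627) = √(666 - 1952627) = √(-1951961) = 29*I*√2321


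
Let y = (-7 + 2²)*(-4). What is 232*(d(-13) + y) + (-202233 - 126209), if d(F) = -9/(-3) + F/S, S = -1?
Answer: -321946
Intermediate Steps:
d(F) = 3 - F (d(F) = -9/(-3) + F/(-1) = -9*(-⅓) + F*(-1) = 3 - F)
y = 12 (y = (-7 + 4)*(-4) = -3*(-4) = 12)
232*(d(-13) + y) + (-202233 - 126209) = 232*((3 - 1*(-13)) + 12) + (-202233 - 126209) = 232*((3 + 13) + 12) - 328442 = 232*(16 + 12) - 328442 = 232*28 - 328442 = 6496 - 328442 = -321946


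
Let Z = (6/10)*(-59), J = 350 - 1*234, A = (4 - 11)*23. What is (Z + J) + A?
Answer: -402/5 ≈ -80.400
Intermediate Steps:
A = -161 (A = -7*23 = -161)
J = 116 (J = 350 - 234 = 116)
Z = -177/5 (Z = (6*(⅒))*(-59) = (⅗)*(-59) = -177/5 ≈ -35.400)
(Z + J) + A = (-177/5 + 116) - 161 = 403/5 - 161 = -402/5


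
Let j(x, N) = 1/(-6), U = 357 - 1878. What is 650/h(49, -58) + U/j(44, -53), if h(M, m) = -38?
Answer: 173069/19 ≈ 9108.9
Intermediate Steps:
U = -1521
j(x, N) = -⅙
650/h(49, -58) + U/j(44, -53) = 650/(-38) - 1521/(-⅙) = 650*(-1/38) - 1521*(-6) = -325/19 + 9126 = 173069/19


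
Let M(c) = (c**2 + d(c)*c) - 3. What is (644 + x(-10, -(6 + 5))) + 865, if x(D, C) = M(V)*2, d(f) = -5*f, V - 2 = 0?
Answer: 1471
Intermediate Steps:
V = 2 (V = 2 + 0 = 2)
M(c) = -3 - 4*c**2 (M(c) = (c**2 + (-5*c)*c) - 3 = (c**2 - 5*c**2) - 3 = -4*c**2 - 3 = -3 - 4*c**2)
x(D, C) = -38 (x(D, C) = (-3 - 4*2**2)*2 = (-3 - 4*4)*2 = (-3 - 16)*2 = -19*2 = -38)
(644 + x(-10, -(6 + 5))) + 865 = (644 - 38) + 865 = 606 + 865 = 1471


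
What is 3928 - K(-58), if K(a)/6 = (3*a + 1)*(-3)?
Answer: 814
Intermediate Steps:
K(a) = -18 - 54*a (K(a) = 6*((3*a + 1)*(-3)) = 6*((1 + 3*a)*(-3)) = 6*(-3 - 9*a) = -18 - 54*a)
3928 - K(-58) = 3928 - (-18 - 54*(-58)) = 3928 - (-18 + 3132) = 3928 - 1*3114 = 3928 - 3114 = 814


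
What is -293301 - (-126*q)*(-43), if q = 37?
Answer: -493767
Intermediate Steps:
-293301 - (-126*q)*(-43) = -293301 - (-126*37)*(-43) = -293301 - (-4662)*(-43) = -293301 - 1*200466 = -293301 - 200466 = -493767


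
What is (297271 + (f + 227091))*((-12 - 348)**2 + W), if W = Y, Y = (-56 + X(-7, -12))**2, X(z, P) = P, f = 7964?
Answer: 71450925024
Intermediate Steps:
Y = 4624 (Y = (-56 - 12)**2 = (-68)**2 = 4624)
W = 4624
(297271 + (f + 227091))*((-12 - 348)**2 + W) = (297271 + (7964 + 227091))*((-12 - 348)**2 + 4624) = (297271 + 235055)*((-360)**2 + 4624) = 532326*(129600 + 4624) = 532326*134224 = 71450925024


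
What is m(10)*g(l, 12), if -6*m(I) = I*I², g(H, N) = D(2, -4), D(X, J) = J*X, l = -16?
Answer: 4000/3 ≈ 1333.3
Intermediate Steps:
g(H, N) = -8 (g(H, N) = -4*2 = -8)
m(I) = -I³/6 (m(I) = -I*I²/6 = -I³/6)
m(10)*g(l, 12) = -⅙*10³*(-8) = -⅙*1000*(-8) = -500/3*(-8) = 4000/3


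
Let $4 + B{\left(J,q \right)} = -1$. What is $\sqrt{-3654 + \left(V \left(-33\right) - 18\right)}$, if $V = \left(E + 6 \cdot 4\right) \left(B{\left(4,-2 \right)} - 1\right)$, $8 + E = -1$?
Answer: $3 i \sqrt{78} \approx 26.495 i$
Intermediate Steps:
$E = -9$ ($E = -8 - 1 = -9$)
$B{\left(J,q \right)} = -5$ ($B{\left(J,q \right)} = -4 - 1 = -5$)
$V = -90$ ($V = \left(-9 + 6 \cdot 4\right) \left(-5 - 1\right) = \left(-9 + 24\right) \left(-6\right) = 15 \left(-6\right) = -90$)
$\sqrt{-3654 + \left(V \left(-33\right) - 18\right)} = \sqrt{-3654 - -2952} = \sqrt{-3654 + \left(2970 - 18\right)} = \sqrt{-3654 + 2952} = \sqrt{-702} = 3 i \sqrt{78}$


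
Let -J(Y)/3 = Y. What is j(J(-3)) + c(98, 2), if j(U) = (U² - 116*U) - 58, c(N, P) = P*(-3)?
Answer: -1027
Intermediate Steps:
c(N, P) = -3*P
J(Y) = -3*Y
j(U) = -58 + U² - 116*U
j(J(-3)) + c(98, 2) = (-58 + (-3*(-3))² - (-348)*(-3)) - 3*2 = (-58 + 9² - 116*9) - 6 = (-58 + 81 - 1044) - 6 = -1021 - 6 = -1027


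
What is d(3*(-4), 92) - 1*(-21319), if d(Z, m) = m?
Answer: 21411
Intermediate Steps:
d(3*(-4), 92) - 1*(-21319) = 92 - 1*(-21319) = 92 + 21319 = 21411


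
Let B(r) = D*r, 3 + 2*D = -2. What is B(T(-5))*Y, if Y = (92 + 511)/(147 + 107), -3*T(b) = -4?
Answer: -1005/127 ≈ -7.9134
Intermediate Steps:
D = -5/2 (D = -3/2 + (½)*(-2) = -3/2 - 1 = -5/2 ≈ -2.5000)
T(b) = 4/3 (T(b) = -⅓*(-4) = 4/3)
B(r) = -5*r/2
Y = 603/254 ≈ 2.3740
B(T(-5))*Y = -5/2*4/3*(603/254) = -10/3*603/254 = -1005/127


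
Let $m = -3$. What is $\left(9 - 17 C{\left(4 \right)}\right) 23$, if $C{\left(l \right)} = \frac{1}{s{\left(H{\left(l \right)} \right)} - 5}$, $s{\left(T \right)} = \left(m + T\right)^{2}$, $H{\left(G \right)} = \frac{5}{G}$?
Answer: $\frac{12673}{31} \approx 408.81$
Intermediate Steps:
$s{\left(T \right)} = \left(-3 + T\right)^{2}$
$C{\left(l \right)} = \frac{1}{-5 + \left(-3 + \frac{5}{l}\right)^{2}}$ ($C{\left(l \right)} = \frac{1}{\left(-3 + \frac{5}{l}\right)^{2} - 5} = \frac{1}{-5 + \left(-3 + \frac{5}{l}\right)^{2}}$)
$\left(9 - 17 C{\left(4 \right)}\right) 23 = \left(9 - 17 \frac{4^{2}}{25 - 120 + 4 \cdot 4^{2}}\right) 23 = \left(9 - 17 \frac{16}{25 - 120 + 4 \cdot 16}\right) 23 = \left(9 - 17 \frac{16}{25 - 120 + 64}\right) 23 = \left(9 - 17 \frac{16}{-31}\right) 23 = \left(9 - 17 \cdot 16 \left(- \frac{1}{31}\right)\right) 23 = \left(9 - - \frac{272}{31}\right) 23 = \left(9 + \frac{272}{31}\right) 23 = \frac{551}{31} \cdot 23 = \frac{12673}{31}$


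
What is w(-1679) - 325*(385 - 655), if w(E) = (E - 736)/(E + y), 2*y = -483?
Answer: 14654460/167 ≈ 87751.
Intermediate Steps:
y = -483/2 (y = (½)*(-483) = -483/2 ≈ -241.50)
w(E) = (-736 + E)/(-483/2 + E) (w(E) = (E - 736)/(E - 483/2) = (-736 + E)/(-483/2 + E))
w(-1679) - 325*(385 - 655) = 2*(-736 - 1679)/(-483 + 2*(-1679)) - 325*(385 - 655) = 2*(-2415)/(-483 - 3358) - 325*(-270) = 2*(-2415)/(-3841) - 1*(-87750) = 2*(-1/3841)*(-2415) + 87750 = 210/167 + 87750 = 14654460/167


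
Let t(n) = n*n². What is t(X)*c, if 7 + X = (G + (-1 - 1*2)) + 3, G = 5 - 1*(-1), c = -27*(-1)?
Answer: -27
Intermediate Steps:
c = 27
G = 6 (G = 5 + 1 = 6)
X = -1 (X = -7 + ((6 + (-1 - 1*2)) + 3) = -7 + ((6 + (-1 - 2)) + 3) = -7 + ((6 - 3) + 3) = -7 + (3 + 3) = -7 + 6 = -1)
t(n) = n³
t(X)*c = (-1)³*27 = -1*27 = -27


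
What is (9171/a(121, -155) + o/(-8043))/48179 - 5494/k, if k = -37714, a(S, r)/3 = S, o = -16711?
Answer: 129302966336813/884166022933809 ≈ 0.14624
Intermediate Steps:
a(S, r) = 3*S
(9171/a(121, -155) + o/(-8043))/48179 - 5494/k = (9171/((3*121)) - 16711/(-8043))/48179 - 5494/(-37714) = (9171/363 - 16711*(-1/8043))*(1/48179) - 5494*(-1/37714) = (9171*(1/363) + 16711/8043)*(1/48179) + 2747/18857 = (3057/121 + 16711/8043)*(1/48179) + 2747/18857 = (26609482/973203)*(1/48179) + 2747/18857 = 26609482/46887947337 + 2747/18857 = 129302966336813/884166022933809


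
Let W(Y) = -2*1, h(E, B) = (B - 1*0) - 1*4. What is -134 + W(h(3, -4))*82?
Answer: -298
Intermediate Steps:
h(E, B) = -4 + B (h(E, B) = (B + 0) - 4 = B - 4 = -4 + B)
W(Y) = -2
-134 + W(h(3, -4))*82 = -134 - 2*82 = -134 - 164 = -298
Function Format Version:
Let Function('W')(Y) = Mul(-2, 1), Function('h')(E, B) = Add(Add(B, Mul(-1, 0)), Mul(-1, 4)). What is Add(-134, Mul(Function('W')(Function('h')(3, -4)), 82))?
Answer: -298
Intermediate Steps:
Function('h')(E, B) = Add(-4, B) (Function('h')(E, B) = Add(Add(B, 0), -4) = Add(B, -4) = Add(-4, B))
Function('W')(Y) = -2
Add(-134, Mul(Function('W')(Function('h')(3, -4)), 82)) = Add(-134, Mul(-2, 82)) = Add(-134, -164) = -298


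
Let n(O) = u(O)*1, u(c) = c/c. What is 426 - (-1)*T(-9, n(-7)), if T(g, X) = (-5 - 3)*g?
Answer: 498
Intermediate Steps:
u(c) = 1
n(O) = 1 (n(O) = 1*1 = 1)
T(g, X) = -8*g
426 - (-1)*T(-9, n(-7)) = 426 - (-1)*(-8*(-9)) = 426 - (-1)*72 = 426 - 1*(-72) = 426 + 72 = 498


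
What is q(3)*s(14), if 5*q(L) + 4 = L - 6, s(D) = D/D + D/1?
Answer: -21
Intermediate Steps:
s(D) = 1 + D (s(D) = 1 + D*1 = 1 + D)
q(L) = -2 + L/5 (q(L) = -⅘ + (L - 6)/5 = -⅘ + (-6 + L)/5 = -⅘ + (-6/5 + L/5) = -2 + L/5)
q(3)*s(14) = (-2 + (⅕)*3)*(1 + 14) = (-2 + ⅗)*15 = -7/5*15 = -21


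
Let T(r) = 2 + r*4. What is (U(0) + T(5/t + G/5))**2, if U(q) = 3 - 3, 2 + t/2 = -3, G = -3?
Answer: 144/25 ≈ 5.7600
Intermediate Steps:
t = -10 (t = -4 + 2*(-3) = -4 - 6 = -10)
U(q) = 0
T(r) = 2 + 4*r
(U(0) + T(5/t + G/5))**2 = (0 + (2 + 4*(5/(-10) - 3/5)))**2 = (0 + (2 + 4*(5*(-1/10) - 3*1/5)))**2 = (0 + (2 + 4*(-1/2 - 3/5)))**2 = (0 + (2 + 4*(-11/10)))**2 = (0 + (2 - 22/5))**2 = (0 - 12/5)**2 = (-12/5)**2 = 144/25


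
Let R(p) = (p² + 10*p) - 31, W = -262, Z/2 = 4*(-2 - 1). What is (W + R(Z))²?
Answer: 1849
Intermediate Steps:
Z = -24 (Z = 2*(4*(-2 - 1)) = 2*(4*(-3)) = 2*(-12) = -24)
R(p) = -31 + p² + 10*p
(W + R(Z))² = (-262 + (-31 + (-24)² + 10*(-24)))² = (-262 + (-31 + 576 - 240))² = (-262 + 305)² = 43² = 1849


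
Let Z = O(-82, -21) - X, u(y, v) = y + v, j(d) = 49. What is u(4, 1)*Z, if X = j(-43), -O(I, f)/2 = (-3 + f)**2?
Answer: -6005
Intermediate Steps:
O(I, f) = -2*(-3 + f)**2
X = 49
u(y, v) = v + y
Z = -1201 (Z = -2*(-3 - 21)**2 - 1*49 = -2*(-24)**2 - 49 = -2*576 - 49 = -1152 - 49 = -1201)
u(4, 1)*Z = (1 + 4)*(-1201) = 5*(-1201) = -6005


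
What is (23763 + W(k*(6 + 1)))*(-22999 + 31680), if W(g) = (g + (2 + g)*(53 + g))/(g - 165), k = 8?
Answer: 22429872309/109 ≈ 2.0578e+8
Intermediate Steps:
W(g) = (g + (2 + g)*(53 + g))/(-165 + g)
(23763 + W(k*(6 + 1)))*(-22999 + 31680) = (23763 + (106 + (8*(6 + 1))² + 56*(8*(6 + 1)))/(-165 + 8*(6 + 1)))*(-22999 + 31680) = (23763 + (106 + (8*7)² + 56*(8*7))/(-165 + 8*7))*8681 = (23763 + (106 + 56² + 56*56)/(-165 + 56))*8681 = (23763 + (106 + 3136 + 3136)/(-109))*8681 = (23763 - 1/109*6378)*8681 = (23763 - 6378/109)*8681 = (2583789/109)*8681 = 22429872309/109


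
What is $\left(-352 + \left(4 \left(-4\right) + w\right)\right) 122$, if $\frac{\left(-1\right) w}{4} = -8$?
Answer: $-40992$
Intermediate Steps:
$w = 32$ ($w = \left(-4\right) \left(-8\right) = 32$)
$\left(-352 + \left(4 \left(-4\right) + w\right)\right) 122 = \left(-352 + \left(4 \left(-4\right) + 32\right)\right) 122 = \left(-352 + \left(-16 + 32\right)\right) 122 = \left(-352 + 16\right) 122 = \left(-336\right) 122 = -40992$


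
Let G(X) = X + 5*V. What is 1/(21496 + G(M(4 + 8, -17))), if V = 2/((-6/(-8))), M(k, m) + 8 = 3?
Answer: 3/64513 ≈ 4.6502e-5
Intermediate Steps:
M(k, m) = -5 (M(k, m) = -8 + 3 = -5)
V = 8/3 (V = 2/((-6*(-⅛))) = 2/(¾) = 2*(4/3) = 8/3 ≈ 2.6667)
G(X) = 40/3 + X (G(X) = X + 5*(8/3) = X + 40/3 = 40/3 + X)
1/(21496 + G(M(4 + 8, -17))) = 1/(21496 + (40/3 - 5)) = 1/(21496 + 25/3) = 1/(64513/3) = 3/64513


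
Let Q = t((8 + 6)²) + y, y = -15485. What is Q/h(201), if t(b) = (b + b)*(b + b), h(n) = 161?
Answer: 138179/161 ≈ 858.25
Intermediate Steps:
t(b) = 4*b² (t(b) = (2*b)*(2*b) = 4*b²)
Q = 138179 (Q = 4*((8 + 6)²)² - 15485 = 4*(14²)² - 15485 = 4*196² - 15485 = 4*38416 - 15485 = 153664 - 15485 = 138179)
Q/h(201) = 138179/161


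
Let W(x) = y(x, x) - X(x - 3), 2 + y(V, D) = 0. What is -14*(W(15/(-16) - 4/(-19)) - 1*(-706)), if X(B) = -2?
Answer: -9884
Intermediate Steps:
y(V, D) = -2 (y(V, D) = -2 + 0 = -2)
W(x) = 0 (W(x) = -2 - 1*(-2) = -2 + 2 = 0)
-14*(W(15/(-16) - 4/(-19)) - 1*(-706)) = -14*(0 - 1*(-706)) = -14*(0 + 706) = -14*706 = -9884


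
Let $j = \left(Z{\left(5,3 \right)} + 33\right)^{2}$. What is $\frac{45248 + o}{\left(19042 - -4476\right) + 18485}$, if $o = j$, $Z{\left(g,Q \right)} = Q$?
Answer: $\frac{46544}{42003} \approx 1.1081$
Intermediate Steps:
$j = 1296$ ($j = \left(3 + 33\right)^{2} = 36^{2} = 1296$)
$o = 1296$
$\frac{45248 + o}{\left(19042 - -4476\right) + 18485} = \frac{45248 + 1296}{\left(19042 - -4476\right) + 18485} = \frac{46544}{\left(19042 + 4476\right) + 18485} = \frac{46544}{23518 + 18485} = \frac{46544}{42003}$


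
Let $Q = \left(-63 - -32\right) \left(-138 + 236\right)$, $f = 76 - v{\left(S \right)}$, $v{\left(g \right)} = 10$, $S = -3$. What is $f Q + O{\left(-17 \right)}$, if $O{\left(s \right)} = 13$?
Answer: $-200495$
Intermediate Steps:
$f = 66$ ($f = 76 - 10 = 66$)
$Q = -3038$ ($Q = \left(-63 + \left(-77 + 109\right)\right) 98 = \left(-63 + 32\right) 98 = \left(-31\right) 98 = -3038$)
$f Q + O{\left(-17 \right)} = 66 \left(-3038\right) + 13 = -200508 + 13 = -200495$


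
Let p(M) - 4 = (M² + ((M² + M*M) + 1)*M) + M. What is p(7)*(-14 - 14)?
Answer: -21084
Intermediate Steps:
p(M) = 4 + M + M² + M*(1 + 2*M²) (p(M) = 4 + ((M² + ((M² + M*M) + 1)*M) + M) = 4 + ((M² + ((M² + M²) + 1)*M) + M) = 4 + ((M² + (2*M² + 1)*M) + M) = 4 + ((M² + (1 + 2*M²)*M) + M) = 4 + ((M² + M*(1 + 2*M²)) + M) = 4 + (M + M² + M*(1 + 2*M²)) = 4 + M + M² + M*(1 + 2*M²))
p(7)*(-14 - 14) = (4 + 7² + 2*7 + 2*7³)*(-14 - 14) = (4 + 49 + 14 + 2*343)*(-28) = (4 + 49 + 14 + 686)*(-28) = 753*(-28) = -21084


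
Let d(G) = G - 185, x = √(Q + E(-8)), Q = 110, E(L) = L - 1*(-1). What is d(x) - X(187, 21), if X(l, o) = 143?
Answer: -328 + √103 ≈ -317.85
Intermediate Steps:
E(L) = 1 + L (E(L) = L + 1 = 1 + L)
x = √103 (x = √(110 + (1 - 8)) = √(110 - 7) = √103 ≈ 10.149)
d(G) = -185 + G
d(x) - X(187, 21) = (-185 + √103) - 1*143 = (-185 + √103) - 143 = -328 + √103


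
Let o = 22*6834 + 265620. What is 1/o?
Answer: 1/415968 ≈ 2.4040e-6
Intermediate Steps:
o = 415968 (o = 150348 + 265620 = 415968)
1/o = 1/415968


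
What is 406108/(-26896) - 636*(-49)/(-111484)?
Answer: -2882045701/187404604 ≈ -15.379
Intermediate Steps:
406108/(-26896) - 636*(-49)/(-111484) = 406108*(-1/26896) + 31164*(-1/111484) = -101527/6724 - 7791/27871 = -2882045701/187404604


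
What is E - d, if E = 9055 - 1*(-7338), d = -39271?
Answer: 55664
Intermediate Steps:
E = 16393 (E = 9055 + 7338 = 16393)
E - d = 16393 - 1*(-39271) = 16393 + 39271 = 55664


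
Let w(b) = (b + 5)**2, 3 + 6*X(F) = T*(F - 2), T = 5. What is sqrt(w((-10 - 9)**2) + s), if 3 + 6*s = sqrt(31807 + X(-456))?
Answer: sqrt(4822398 + sqrt(1131294))/6 ≈ 366.04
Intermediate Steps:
X(F) = -13/6 + 5*F/6 (X(F) = -1/2 + (5*(F - 2))/6 = -1/2 + (5*(-2 + F))/6 = -1/2 + (-10 + 5*F)/6 = -1/2 + (-5/3 + 5*F/6) = -13/6 + 5*F/6)
w(b) = (5 + b)**2
s = -1/2 + sqrt(1131294)/36 (s = -1/2 + sqrt(31807 + (-13/6 + (5/6)*(-456)))/6 = -1/2 + sqrt(31807 + (-13/6 - 380))/6 = -1/2 + sqrt(31807 - 2293/6)/6 = -1/2 + sqrt(188549/6)/6 = -1/2 + (sqrt(1131294)/6)/6 = -1/2 + sqrt(1131294)/36 ≈ 29.045)
sqrt(w((-10 - 9)**2) + s) = sqrt((5 + (-10 - 9)**2)**2 + (-1/2 + sqrt(1131294)/36)) = sqrt((5 + (-19)**2)**2 + (-1/2 + sqrt(1131294)/36)) = sqrt((5 + 361)**2 + (-1/2 + sqrt(1131294)/36)) = sqrt(366**2 + (-1/2 + sqrt(1131294)/36)) = sqrt(133956 + (-1/2 + sqrt(1131294)/36)) = sqrt(267911/2 + sqrt(1131294)/36)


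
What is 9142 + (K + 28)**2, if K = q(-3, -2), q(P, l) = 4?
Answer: 10166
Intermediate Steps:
K = 4
9142 + (K + 28)**2 = 9142 + (4 + 28)**2 = 9142 + 32**2 = 9142 + 1024 = 10166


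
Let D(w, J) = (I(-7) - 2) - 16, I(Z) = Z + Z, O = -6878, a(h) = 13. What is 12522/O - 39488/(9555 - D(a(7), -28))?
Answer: -195823439/32969693 ≈ -5.9395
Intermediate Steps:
I(Z) = 2*Z
D(w, J) = -32 (D(w, J) = (2*(-7) - 2) - 16 = (-14 - 2) - 16 = -16 - 16 = -32)
12522/O - 39488/(9555 - D(a(7), -28)) = 12522/(-6878) - 39488/(9555 - 1*(-32)) = 12522*(-1/6878) - 39488/(9555 + 32) = -6261/3439 - 39488/9587 = -195823439/32969693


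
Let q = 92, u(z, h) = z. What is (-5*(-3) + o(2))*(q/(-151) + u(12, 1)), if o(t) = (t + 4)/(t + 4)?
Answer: 27520/151 ≈ 182.25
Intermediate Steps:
o(t) = 1 (o(t) = (4 + t)/(4 + t) = 1)
(-5*(-3) + o(2))*(q/(-151) + u(12, 1)) = (-5*(-3) + 1)*(92/(-151) + 12) = (15 + 1)*(92*(-1/151) + 12) = 16*(-92/151 + 12) = 16*(1720/151) = 27520/151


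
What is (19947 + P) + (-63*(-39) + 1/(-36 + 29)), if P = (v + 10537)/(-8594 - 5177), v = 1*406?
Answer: 2159588016/96397 ≈ 22403.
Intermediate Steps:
v = 406
P = -10943/13771 (P = (406 + 10537)/(-8594 - 5177) = 10943/(-13771) = 10943*(-1/13771) = -10943/13771 ≈ -0.79464)
(19947 + P) + (-63*(-39) + 1/(-36 + 29)) = (19947 - 10943/13771) + (-63*(-39) + 1/(-36 + 29)) = 274679194/13771 + (2457 + 1/(-7)) = 274679194/13771 + (2457 - 1/7) = 274679194/13771 + 17198/7 = 2159588016/96397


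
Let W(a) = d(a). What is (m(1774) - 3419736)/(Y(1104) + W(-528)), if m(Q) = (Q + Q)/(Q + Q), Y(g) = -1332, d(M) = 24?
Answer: 3419735/1308 ≈ 2614.5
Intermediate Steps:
W(a) = 24
m(Q) = 1 (m(Q) = (2*Q)/((2*Q)) = (2*Q)*(1/(2*Q)) = 1)
(m(1774) - 3419736)/(Y(1104) + W(-528)) = (1 - 3419736)/(-1332 + 24) = -3419735/(-1308) = -3419735*(-1/1308) = 3419735/1308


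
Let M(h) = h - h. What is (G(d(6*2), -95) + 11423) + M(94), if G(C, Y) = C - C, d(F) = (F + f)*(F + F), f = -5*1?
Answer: 11423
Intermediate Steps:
f = -5
d(F) = 2*F*(-5 + F) (d(F) = (F - 5)*(F + F) = (-5 + F)*(2*F) = 2*F*(-5 + F))
G(C, Y) = 0
M(h) = 0
(G(d(6*2), -95) + 11423) + M(94) = (0 + 11423) + 0 = 11423 + 0 = 11423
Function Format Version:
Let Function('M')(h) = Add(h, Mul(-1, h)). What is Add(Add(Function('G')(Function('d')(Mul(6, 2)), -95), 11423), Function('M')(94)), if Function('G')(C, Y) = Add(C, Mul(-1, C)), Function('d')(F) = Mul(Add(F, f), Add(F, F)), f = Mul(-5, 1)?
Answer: 11423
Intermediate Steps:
f = -5
Function('d')(F) = Mul(2, F, Add(-5, F)) (Function('d')(F) = Mul(Add(F, -5), Add(F, F)) = Mul(Add(-5, F), Mul(2, F)) = Mul(2, F, Add(-5, F)))
Function('G')(C, Y) = 0
Function('M')(h) = 0
Add(Add(Function('G')(Function('d')(Mul(6, 2)), -95), 11423), Function('M')(94)) = Add(Add(0, 11423), 0) = Add(11423, 0) = 11423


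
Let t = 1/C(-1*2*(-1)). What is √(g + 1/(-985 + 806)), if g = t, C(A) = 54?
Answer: 5*√5370/3222 ≈ 0.11372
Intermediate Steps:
t = 1/54 ≈ 0.018519
g = 1/54 ≈ 0.018519
√(g + 1/(-985 + 806)) = √(1/54 + 1/(-985 + 806)) = √(1/54 + 1/(-179)) = √(1/54 - 1/179) = √(125/9666) = 5*√5370/3222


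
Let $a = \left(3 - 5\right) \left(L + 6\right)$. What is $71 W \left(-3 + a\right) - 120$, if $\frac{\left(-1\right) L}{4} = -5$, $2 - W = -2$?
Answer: $-15740$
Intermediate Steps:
$W = 4$ ($W = 2 - -2 = 2 + 2 = 4$)
$L = 20$ ($L = \left(-4\right) \left(-5\right) = 20$)
$a = -52$ ($a = \left(3 - 5\right) \left(20 + 6\right) = \left(-2\right) 26 = -52$)
$71 W \left(-3 + a\right) - 120 = 71 \cdot 4 \left(-3 - 52\right) - 120 = 71 \cdot 4 \left(-55\right) - 120 = 71 \left(-220\right) - 120 = -15620 - 120 = -15740$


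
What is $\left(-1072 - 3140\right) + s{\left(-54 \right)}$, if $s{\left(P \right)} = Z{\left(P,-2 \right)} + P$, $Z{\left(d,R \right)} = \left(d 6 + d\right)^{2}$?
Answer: $138618$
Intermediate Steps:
$Z{\left(d,R \right)} = 49 d^{2}$ ($Z{\left(d,R \right)} = \left(6 d + d\right)^{2} = \left(7 d\right)^{2} = 49 d^{2}$)
$s{\left(P \right)} = P + 49 P^{2}$ ($s{\left(P \right)} = 49 P^{2} + P = P + 49 P^{2}$)
$\left(-1072 - 3140\right) + s{\left(-54 \right)} = \left(-1072 - 3140\right) - 54 \left(1 + 49 \left(-54\right)\right) = -4212 - 54 \left(1 - 2646\right) = -4212 - -142830 = -4212 + 142830 = 138618$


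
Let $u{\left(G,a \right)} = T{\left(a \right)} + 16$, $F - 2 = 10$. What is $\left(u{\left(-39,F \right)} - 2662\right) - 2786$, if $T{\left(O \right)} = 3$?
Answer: $-5429$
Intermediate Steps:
$F = 12$ ($F = 2 + 10 = 12$)
$u{\left(G,a \right)} = 19$ ($u{\left(G,a \right)} = 3 + 16 = 19$)
$\left(u{\left(-39,F \right)} - 2662\right) - 2786 = \left(19 - 2662\right) - 2786 = -2643 - 2786 = -5429$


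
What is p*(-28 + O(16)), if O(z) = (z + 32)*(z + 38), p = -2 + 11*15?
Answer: 417932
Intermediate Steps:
p = 163 (p = -2 + 165 = 163)
O(z) = (32 + z)*(38 + z)
p*(-28 + O(16)) = 163*(-28 + (1216 + 16² + 70*16)) = 163*(-28 + (1216 + 256 + 1120)) = 163*(-28 + 2592) = 163*2564 = 417932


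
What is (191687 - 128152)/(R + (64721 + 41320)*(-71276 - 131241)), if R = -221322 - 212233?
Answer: -63535/21475538752 ≈ -2.9585e-6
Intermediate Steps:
R = -433555
(191687 - 128152)/(R + (64721 + 41320)*(-71276 - 131241)) = (191687 - 128152)/(-433555 + (64721 + 41320)*(-71276 - 131241)) = 63535/(-433555 + 106041*(-202517)) = 63535/(-433555 - 21475105197) = 63535/(-21475538752) = 63535*(-1/21475538752) = -63535/21475538752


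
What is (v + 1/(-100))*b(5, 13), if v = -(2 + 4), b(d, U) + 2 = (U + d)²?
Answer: -96761/50 ≈ -1935.2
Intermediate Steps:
b(d, U) = -2 + (U + d)²
v = -6 (v = -1*6 = -6)
(v + 1/(-100))*b(5, 13) = (-6 + 1/(-100))*(-2 + (13 + 5)²) = (-6 - 1/100)*(-2 + 18²) = -601*(-2 + 324)/100 = -601/100*322 = -96761/50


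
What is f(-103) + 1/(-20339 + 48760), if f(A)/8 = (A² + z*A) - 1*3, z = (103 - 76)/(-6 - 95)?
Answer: 244190276317/2870521 ≈ 85068.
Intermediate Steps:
z = -27/101 (z = 27/(-101) = 27*(-1/101) = -27/101 ≈ -0.26733)
f(A) = -24 + 8*A² - 216*A/101 (f(A) = 8*((A² - 27*A/101) - 1*3) = 8*((A² - 27*A/101) - 3) = 8*(-3 + A² - 27*A/101) = -24 + 8*A² - 216*A/101)
f(-103) + 1/(-20339 + 48760) = (-24 + 8*(-103)² - 216/101*(-103)) + 1/(-20339 + 48760) = (-24 + 8*10609 + 22248/101) + 1/28421 = (-24 + 84872 + 22248/101) + 1/28421 = 8591896/101 + 1/28421 = 244190276317/2870521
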